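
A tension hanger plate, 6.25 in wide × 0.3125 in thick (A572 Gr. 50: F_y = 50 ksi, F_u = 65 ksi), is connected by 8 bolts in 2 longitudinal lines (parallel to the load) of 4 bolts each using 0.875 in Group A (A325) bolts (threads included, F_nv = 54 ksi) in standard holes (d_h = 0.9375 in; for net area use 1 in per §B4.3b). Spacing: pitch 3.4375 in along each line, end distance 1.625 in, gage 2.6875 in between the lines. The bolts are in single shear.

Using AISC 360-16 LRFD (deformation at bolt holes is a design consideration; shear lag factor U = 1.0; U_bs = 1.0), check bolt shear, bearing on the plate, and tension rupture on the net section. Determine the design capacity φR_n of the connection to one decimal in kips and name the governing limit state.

64.7 kips (net-section rupture governs)

Bolt shear: A_b = π(0.875)²/4 = 0.60132 in². φR_n = 0.75 × 54 × 0.60132 × 8 × 1 = 194.8 kips.
Bearing (0.3125 in plate, F_u = 65 ksi): end bolts L_c = 1.625 − 0.9375/2 = 1.15625, R_n = min(1.2×1.15625×0.3125×65, 2.4×0.875×0.3125×65) = 28.184 kips/bolt; interior L_c = 3.4375 − 0.9375 = 2.5, R_n = 42.656 kips/bolt. φR_n = 0.75 × (2×28.184 + 6×42.656) = 234.2 kips.
Tension rupture (net): A_n = (6.25 − 2×1)×0.3125 = 1.3281 in² (U = 1.0, A_e = A_n). φR_n = 0.75 × 65 × 1.3281 = 64.7 kips.
Governing: min(194.8, 234.2, 64.7) = 64.7 kips → net-section rupture.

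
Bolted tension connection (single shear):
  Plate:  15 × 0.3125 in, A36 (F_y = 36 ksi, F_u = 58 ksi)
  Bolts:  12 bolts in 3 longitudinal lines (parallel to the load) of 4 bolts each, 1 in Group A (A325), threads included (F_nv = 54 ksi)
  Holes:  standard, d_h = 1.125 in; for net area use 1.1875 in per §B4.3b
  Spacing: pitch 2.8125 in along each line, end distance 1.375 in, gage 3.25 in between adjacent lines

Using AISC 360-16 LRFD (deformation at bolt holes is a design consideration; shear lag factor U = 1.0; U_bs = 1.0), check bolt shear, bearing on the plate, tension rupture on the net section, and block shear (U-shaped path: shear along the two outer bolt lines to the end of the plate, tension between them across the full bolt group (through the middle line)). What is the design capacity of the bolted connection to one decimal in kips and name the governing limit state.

Bolt shear: A_b = π(1)²/4 = 0.7854 in². φR_n = 0.75 × 54 × 0.7854 × 12 × 1 = 381.7 kips.
Bearing (0.3125 in plate, F_u = 58 ksi): end bolts L_c = 1.375 − 1.125/2 = 0.8125, R_n = min(1.2×0.8125×0.3125×58, 2.4×1×0.3125×58) = 17.672 kips/bolt; interior L_c = 2.8125 − 1.125 = 1.6875, R_n = 36.703 kips/bolt. φR_n = 0.75 × (3×17.672 + 9×36.703) = 287.5 kips.
Tension rupture (net): A_n = (15 − 3×1.1875)×0.3125 = 3.5742 in² (U = 1.0, A_e = A_n). φR_n = 0.75 × 58 × 3.5742 = 155.5 kips.
Block shear: shear path 2×[1.375+3×2.8125] = 2×9.8125 in, A_gv = 6.1328, A_nv = 2×(9.8125 − 3.5×1.1875)×0.3125 = 3.5352 in²; tension across gage: (6.5 − 2×1.1875)×0.3125 = 1.2891 in². R_n = min(0.6×58×3.5352, 0.6×36×6.1328) + 1.0×58×1.2891 = min(123.02, 132.47) + 74.768 = 197.79 kips. φR_n = 0.75 × 197.79 = 148.3 kips.
Governing: min(381.7, 287.5, 155.5, 148.3) = 148.3 kips → block shear.

148.3 kips (block shear governs)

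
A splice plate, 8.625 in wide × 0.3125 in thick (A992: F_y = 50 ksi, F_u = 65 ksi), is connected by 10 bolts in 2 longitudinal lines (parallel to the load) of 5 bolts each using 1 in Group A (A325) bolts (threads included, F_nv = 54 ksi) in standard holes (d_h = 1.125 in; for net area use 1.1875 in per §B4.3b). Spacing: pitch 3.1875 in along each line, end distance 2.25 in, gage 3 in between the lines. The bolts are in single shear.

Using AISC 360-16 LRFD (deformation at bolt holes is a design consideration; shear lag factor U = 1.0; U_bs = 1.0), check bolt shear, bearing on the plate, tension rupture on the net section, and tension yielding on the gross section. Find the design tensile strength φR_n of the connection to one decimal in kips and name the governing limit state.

95.2 kips (net-section rupture governs)

Bolt shear: A_b = π(1)²/4 = 0.7854 in². φR_n = 0.75 × 54 × 0.7854 × 10 × 1 = 318.1 kips.
Bearing (0.3125 in plate, F_u = 65 ksi): end bolts L_c = 2.25 − 1.125/2 = 1.6875, R_n = min(1.2×1.6875×0.3125×65, 2.4×1×0.3125×65) = 41.133 kips/bolt; interior L_c = 3.1875 − 1.125 = 2.0625, R_n = 48.75 kips/bolt. φR_n = 0.75 × (2×41.133 + 8×48.75) = 354.2 kips.
Tension rupture (net): A_n = (8.625 − 2×1.1875)×0.3125 = 1.9531 in² (U = 1.0, A_e = A_n). φR_n = 0.75 × 65 × 1.9531 = 95.2 kips.
Tension yield (gross): A_g = 8.625×0.3125 = 2.6953 in². φR_n = 0.90 × 50 × 2.6953 = 121.3 kips.
Governing: min(318.1, 354.2, 95.2, 121.3) = 95.2 kips → net-section rupture.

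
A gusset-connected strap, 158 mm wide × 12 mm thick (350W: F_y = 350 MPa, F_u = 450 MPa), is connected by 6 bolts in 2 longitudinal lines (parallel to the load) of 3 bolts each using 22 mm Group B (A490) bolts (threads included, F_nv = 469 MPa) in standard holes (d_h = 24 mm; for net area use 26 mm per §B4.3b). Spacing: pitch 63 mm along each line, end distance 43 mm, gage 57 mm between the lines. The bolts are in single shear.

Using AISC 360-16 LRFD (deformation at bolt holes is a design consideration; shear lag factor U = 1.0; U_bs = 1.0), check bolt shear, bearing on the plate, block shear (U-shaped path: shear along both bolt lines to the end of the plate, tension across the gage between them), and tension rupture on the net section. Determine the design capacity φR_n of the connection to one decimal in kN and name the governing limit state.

Bolt shear: A_b = π(22)²/4 = 380.13 mm². φR_n = 0.75 × 469 × 380.13 × 6 × 1 = 802.3 kN.
Bearing (12 mm plate, F_u = 450 MPa): end bolts L_c = 43 − 24/2 = 31, R_n = min(1.2×31×12×450, 2.4×22×12×450) = 200.88 kN/bolt; interior L_c = 63 − 24 = 39, R_n = 252.72 kN/bolt. φR_n = 0.75 × (2×200.88 + 4×252.72) = 1059.5 kN.
Block shear: shear path 2×[43+2×63] = 2×169 mm, A_gv = 4056, A_nv = 2×(169 − 2.5×26)×12 = 2496 mm²; tension across gage: (57 − 1×26)×12 = 372 mm². R_n = min(0.6×450×2496, 0.6×350×4056) + 1.0×450×372 = min(673.92, 851.76) + 167.4 = 841.32 kN. φR_n = 0.75 × 841.32 = 631.0 kN.
Tension rupture (net): A_n = (158 − 2×26)×12 = 1272 mm² (U = 1.0, A_e = A_n). φR_n = 0.75 × 450 × 1272 = 429.3 kN.
Governing: min(802.3, 1059.5, 631.0, 429.3) = 429.3 kN → net-section rupture.

429.3 kN (net-section rupture governs)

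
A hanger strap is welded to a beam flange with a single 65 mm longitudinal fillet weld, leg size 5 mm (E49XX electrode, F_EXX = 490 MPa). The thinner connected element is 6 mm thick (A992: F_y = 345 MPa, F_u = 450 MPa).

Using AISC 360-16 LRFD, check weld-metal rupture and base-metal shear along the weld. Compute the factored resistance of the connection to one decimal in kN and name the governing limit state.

50.7 kN (weld metal governs)

Weld metal: throat = 0.707×5 = 3.535 mm, L = 65 mm. φR_n = 0.75 × 0.6 × 490 × 3.535 × 65 = 50.7 kN.
Base metal shear (6 mm plate): yield φR_n = 1.0×0.6×345×6×65 = 80.7 kN; rupture φR_n = 0.75×0.6×450×6×65 = 79.0 kN; take 79.0 kN (rupture).
Governing: min(50.7, 79.0) = 50.7 kN → weld metal.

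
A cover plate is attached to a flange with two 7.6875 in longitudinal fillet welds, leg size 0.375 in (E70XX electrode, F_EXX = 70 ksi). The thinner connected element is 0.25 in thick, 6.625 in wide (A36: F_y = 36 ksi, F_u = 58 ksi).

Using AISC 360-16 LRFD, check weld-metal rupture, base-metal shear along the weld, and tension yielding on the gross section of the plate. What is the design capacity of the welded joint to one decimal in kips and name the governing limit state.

53.7 kips (gross-section yield governs)

Weld metal: throat = 0.707×0.375 = 0.26513 in, L = 2×7.6875 = 15.375 in. φR_n = 0.75 × 0.6 × 70 × 0.26513 × 15.375 = 128.4 kips.
Base metal shear (0.25 in plate): yield φR_n = 1.0×0.6×36×0.25×15.375 = 83.0 kips; rupture φR_n = 0.75×0.6×58×0.25×15.375 = 100.3 kips; take 83.0 kips (yield).
Tension yield (gross): A_g = 6.625×0.25 = 1.6563 in². φR_n = 0.90 × 36 × 1.6563 = 53.7 kips.
Governing: min(128.4, 83.0, 53.7) = 53.7 kips → gross-section yield.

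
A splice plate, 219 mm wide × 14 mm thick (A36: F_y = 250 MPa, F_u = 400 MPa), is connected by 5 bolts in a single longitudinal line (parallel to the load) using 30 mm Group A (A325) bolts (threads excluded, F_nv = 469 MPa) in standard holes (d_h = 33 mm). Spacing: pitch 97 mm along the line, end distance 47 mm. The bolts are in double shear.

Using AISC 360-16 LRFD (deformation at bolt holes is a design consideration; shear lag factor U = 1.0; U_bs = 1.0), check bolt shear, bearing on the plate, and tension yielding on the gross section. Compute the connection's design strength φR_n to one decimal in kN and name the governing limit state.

689.9 kN (gross-section yield governs)

Bolt shear: A_b = π(30)²/4 = 706.86 mm². φR_n = 0.75 × 469 × 706.86 × 5 × 2 = 2486.4 kN.
Bearing (14 mm plate, F_u = 400 MPa): end bolts L_c = 47 − 33/2 = 30.5, R_n = min(1.2×30.5×14×400, 2.4×30×14×400) = 204.96 kN/bolt; interior L_c = 97 − 33 = 64, R_n = 403.2 kN/bolt. φR_n = 0.75 × (1×204.96 + 4×403.2) = 1363.3 kN.
Tension yield (gross): A_g = 219×14 = 3066 mm². φR_n = 0.90 × 250 × 3066 = 689.9 kN.
Governing: min(2486.4, 1363.3, 689.9) = 689.9 kN → gross-section yield.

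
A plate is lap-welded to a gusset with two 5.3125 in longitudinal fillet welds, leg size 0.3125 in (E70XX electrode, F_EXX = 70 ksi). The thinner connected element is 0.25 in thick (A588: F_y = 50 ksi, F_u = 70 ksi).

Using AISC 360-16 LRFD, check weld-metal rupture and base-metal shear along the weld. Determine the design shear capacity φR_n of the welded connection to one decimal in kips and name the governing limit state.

73.9 kips (weld metal governs)

Weld metal: throat = 0.707×0.3125 = 0.22094 in, L = 2×5.3125 = 10.625 in. φR_n = 0.75 × 0.6 × 70 × 0.22094 × 10.625 = 73.9 kips.
Base metal shear (0.25 in plate): yield φR_n = 1.0×0.6×50×0.25×10.625 = 79.7 kips; rupture φR_n = 0.75×0.6×70×0.25×10.625 = 83.7 kips; take 79.7 kips (yield).
Governing: min(73.9, 79.7) = 73.9 kips → weld metal.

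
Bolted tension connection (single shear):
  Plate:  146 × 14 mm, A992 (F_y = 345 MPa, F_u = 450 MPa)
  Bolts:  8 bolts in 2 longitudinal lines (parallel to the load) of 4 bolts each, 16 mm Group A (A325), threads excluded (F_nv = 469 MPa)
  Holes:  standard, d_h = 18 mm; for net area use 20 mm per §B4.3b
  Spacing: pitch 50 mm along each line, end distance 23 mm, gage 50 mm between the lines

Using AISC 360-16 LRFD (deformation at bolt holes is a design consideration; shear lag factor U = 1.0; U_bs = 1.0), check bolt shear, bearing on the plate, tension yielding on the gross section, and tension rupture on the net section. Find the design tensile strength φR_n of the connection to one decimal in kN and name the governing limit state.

Bolt shear: A_b = π(16)²/4 = 201.06 mm². φR_n = 0.75 × 469 × 201.06 × 8 × 1 = 565.8 kN.
Bearing (14 mm plate, F_u = 450 MPa): end bolts L_c = 23 − 18/2 = 14, R_n = min(1.2×14×14×450, 2.4×16×14×450) = 105.84 kN/bolt; interior L_c = 50 − 18 = 32, R_n = 241.92 kN/bolt. φR_n = 0.75 × (2×105.84 + 6×241.92) = 1247.4 kN.
Tension yield (gross): A_g = 146×14 = 2044 mm². φR_n = 0.90 × 345 × 2044 = 634.7 kN.
Tension rupture (net): A_n = (146 − 2×20)×14 = 1484 mm² (U = 1.0, A_e = A_n). φR_n = 0.75 × 450 × 1484 = 500.9 kN.
Governing: min(565.8, 1247.4, 634.7, 500.9) = 500.9 kN → net-section rupture.

500.9 kN (net-section rupture governs)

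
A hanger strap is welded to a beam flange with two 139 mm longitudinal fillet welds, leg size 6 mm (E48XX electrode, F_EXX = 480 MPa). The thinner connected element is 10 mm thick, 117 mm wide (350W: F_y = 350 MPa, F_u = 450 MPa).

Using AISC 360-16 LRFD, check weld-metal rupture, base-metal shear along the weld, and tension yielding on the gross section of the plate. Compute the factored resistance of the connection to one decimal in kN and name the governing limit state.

254.7 kN (weld metal governs)

Weld metal: throat = 0.707×6 = 4.242 mm, L = 2×139 = 278 mm. φR_n = 0.75 × 0.6 × 480 × 4.242 × 278 = 254.7 kN.
Base metal shear (10 mm plate): yield φR_n = 1.0×0.6×350×10×278 = 583.8 kN; rupture φR_n = 0.75×0.6×450×10×278 = 563.0 kN; take 563.0 kN (rupture).
Tension yield (gross): A_g = 117×10 = 1170 mm². φR_n = 0.90 × 350 × 1170 = 368.6 kN.
Governing: min(254.7, 563.0, 368.6) = 254.7 kN → weld metal.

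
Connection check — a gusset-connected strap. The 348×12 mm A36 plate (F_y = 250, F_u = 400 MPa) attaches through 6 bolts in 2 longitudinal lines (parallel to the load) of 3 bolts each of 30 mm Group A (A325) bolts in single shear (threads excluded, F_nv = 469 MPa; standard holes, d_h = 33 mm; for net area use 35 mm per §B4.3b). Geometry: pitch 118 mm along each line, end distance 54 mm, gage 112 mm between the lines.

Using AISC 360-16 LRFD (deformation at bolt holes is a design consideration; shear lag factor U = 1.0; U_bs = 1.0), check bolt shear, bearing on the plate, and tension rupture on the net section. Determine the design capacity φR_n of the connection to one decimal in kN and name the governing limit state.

Bolt shear: A_b = π(30)²/4 = 706.86 mm². φR_n = 0.75 × 469 × 706.86 × 6 × 1 = 1491.8 kN.
Bearing (12 mm plate, F_u = 400 MPa): end bolts L_c = 54 − 33/2 = 37.5, R_n = min(1.2×37.5×12×400, 2.4×30×12×400) = 216 kN/bolt; interior L_c = 118 − 33 = 85, R_n = 345.6 kN/bolt. φR_n = 0.75 × (2×216 + 4×345.6) = 1360.8 kN.
Tension rupture (net): A_n = (348 − 2×35)×12 = 3336 mm² (U = 1.0, A_e = A_n). φR_n = 0.75 × 400 × 3336 = 1000.8 kN.
Governing: min(1491.8, 1360.8, 1000.8) = 1000.8 kN → net-section rupture.

1000.8 kN (net-section rupture governs)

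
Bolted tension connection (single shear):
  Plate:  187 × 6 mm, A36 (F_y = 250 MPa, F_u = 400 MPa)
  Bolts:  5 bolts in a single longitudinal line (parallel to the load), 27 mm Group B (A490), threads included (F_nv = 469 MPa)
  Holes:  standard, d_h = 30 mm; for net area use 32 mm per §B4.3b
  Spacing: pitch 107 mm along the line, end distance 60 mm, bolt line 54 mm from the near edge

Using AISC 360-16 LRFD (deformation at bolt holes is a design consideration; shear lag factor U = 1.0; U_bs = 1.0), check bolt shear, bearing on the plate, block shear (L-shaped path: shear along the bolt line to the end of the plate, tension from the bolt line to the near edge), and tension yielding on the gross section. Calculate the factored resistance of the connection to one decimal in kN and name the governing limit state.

252.5 kN (gross-section yield governs)

Bolt shear: A_b = π(27)²/4 = 572.56 mm². φR_n = 0.75 × 469 × 572.56 × 5 × 1 = 1007.0 kN.
Bearing (6 mm plate, F_u = 400 MPa): end bolts L_c = 60 − 30/2 = 45, R_n = min(1.2×45×6×400, 2.4×27×6×400) = 129.6 kN/bolt; interior L_c = 107 − 30 = 77, R_n = 155.52 kN/bolt. φR_n = 0.75 × (1×129.6 + 4×155.52) = 563.8 kN.
Block shear: shear path 1×[60+4×107] = 1×488 mm, A_gv = 2928, A_nv = 1×(488 − 4.5×32)×6 = 2064 mm²; tension to near edge: (54 − 0.5×32)×6 = 228 mm². R_n = min(0.6×400×2064, 0.6×250×2928) + 1.0×400×228 = min(495.36, 439.2) + 91.2 = 530.4 kN. φR_n = 0.75 × 530.4 = 397.8 kN.
Tension yield (gross): A_g = 187×6 = 1122 mm². φR_n = 0.90 × 250 × 1122 = 252.5 kN.
Governing: min(1007.0, 563.8, 397.8, 252.5) = 252.5 kN → gross-section yield.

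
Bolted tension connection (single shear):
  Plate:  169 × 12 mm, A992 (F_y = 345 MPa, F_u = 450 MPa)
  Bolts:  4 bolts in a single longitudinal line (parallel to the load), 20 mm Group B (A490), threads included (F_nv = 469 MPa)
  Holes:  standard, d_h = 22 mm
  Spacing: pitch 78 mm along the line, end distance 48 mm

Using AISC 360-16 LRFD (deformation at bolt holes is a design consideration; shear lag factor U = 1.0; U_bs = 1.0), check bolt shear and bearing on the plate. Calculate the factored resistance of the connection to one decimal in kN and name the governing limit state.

Bolt shear: A_b = π(20)²/4 = 314.16 mm². φR_n = 0.75 × 469 × 314.16 × 4 × 1 = 442.0 kN.
Bearing (12 mm plate, F_u = 450 MPa): end bolts L_c = 48 − 22/2 = 37, R_n = min(1.2×37×12×450, 2.4×20×12×450) = 239.76 kN/bolt; interior L_c = 78 − 22 = 56, R_n = 259.2 kN/bolt. φR_n = 0.75 × (1×239.76 + 3×259.2) = 763.0 kN.
Governing: min(442.0, 763.0) = 442.0 kN → bolt shear.

442.0 kN (bolt shear governs)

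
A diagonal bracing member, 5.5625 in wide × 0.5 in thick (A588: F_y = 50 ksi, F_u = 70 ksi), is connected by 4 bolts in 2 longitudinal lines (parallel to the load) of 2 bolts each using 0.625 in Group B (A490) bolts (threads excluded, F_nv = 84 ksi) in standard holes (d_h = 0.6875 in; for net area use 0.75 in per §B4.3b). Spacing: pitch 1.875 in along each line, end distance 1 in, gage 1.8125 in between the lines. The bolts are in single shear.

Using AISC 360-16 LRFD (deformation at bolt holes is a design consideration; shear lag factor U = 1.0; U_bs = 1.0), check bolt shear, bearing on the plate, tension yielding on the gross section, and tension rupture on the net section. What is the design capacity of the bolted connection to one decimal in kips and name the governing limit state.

77.3 kips (bolt shear governs)

Bolt shear: A_b = π(0.625)²/4 = 0.3068 in². φR_n = 0.75 × 84 × 0.3068 × 4 × 1 = 77.3 kips.
Bearing (0.5 in plate, F_u = 70 ksi): end bolts L_c = 1 − 0.6875/2 = 0.65625, R_n = min(1.2×0.65625×0.5×70, 2.4×0.625×0.5×70) = 27.563 kips/bolt; interior L_c = 1.875 − 0.6875 = 1.1875, R_n = 49.875 kips/bolt. φR_n = 0.75 × (2×27.563 + 2×49.875) = 116.2 kips.
Tension yield (gross): A_g = 5.5625×0.5 = 2.7813 in². φR_n = 0.90 × 50 × 2.7813 = 125.2 kips.
Tension rupture (net): A_n = (5.5625 − 2×0.75)×0.5 = 2.0313 in² (U = 1.0, A_e = A_n). φR_n = 0.75 × 70 × 2.0313 = 106.6 kips.
Governing: min(77.3, 116.2, 125.2, 106.6) = 77.3 kips → bolt shear.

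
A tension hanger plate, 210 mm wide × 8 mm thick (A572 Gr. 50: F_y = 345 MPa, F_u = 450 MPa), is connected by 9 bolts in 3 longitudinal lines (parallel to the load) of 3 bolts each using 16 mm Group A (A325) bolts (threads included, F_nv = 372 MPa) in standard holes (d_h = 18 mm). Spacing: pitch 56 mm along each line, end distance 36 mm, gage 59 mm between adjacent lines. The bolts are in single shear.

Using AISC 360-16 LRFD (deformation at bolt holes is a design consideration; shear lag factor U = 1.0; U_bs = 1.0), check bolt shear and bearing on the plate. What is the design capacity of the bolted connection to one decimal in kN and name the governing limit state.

504.9 kN (bolt shear governs)

Bolt shear: A_b = π(16)²/4 = 201.06 mm². φR_n = 0.75 × 372 × 201.06 × 9 × 1 = 504.9 kN.
Bearing (8 mm plate, F_u = 450 MPa): end bolts L_c = 36 − 18/2 = 27, R_n = min(1.2×27×8×450, 2.4×16×8×450) = 116.64 kN/bolt; interior L_c = 56 − 18 = 38, R_n = 138.24 kN/bolt. φR_n = 0.75 × (3×116.64 + 6×138.24) = 884.5 kN.
Governing: min(504.9, 884.5) = 504.9 kN → bolt shear.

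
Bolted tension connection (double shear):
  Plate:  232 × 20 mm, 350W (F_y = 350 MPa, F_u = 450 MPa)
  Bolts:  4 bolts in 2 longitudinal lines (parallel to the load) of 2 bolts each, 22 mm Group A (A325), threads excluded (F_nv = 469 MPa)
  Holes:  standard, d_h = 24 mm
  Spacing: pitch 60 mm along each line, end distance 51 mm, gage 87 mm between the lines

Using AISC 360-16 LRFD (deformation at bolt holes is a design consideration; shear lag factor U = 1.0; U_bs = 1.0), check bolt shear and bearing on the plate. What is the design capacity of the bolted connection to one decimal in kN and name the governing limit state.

Bolt shear: A_b = π(22)²/4 = 380.13 mm². φR_n = 0.75 × 469 × 380.13 × 4 × 2 = 1069.7 kN.
Bearing (20 mm plate, F_u = 450 MPa): end bolts L_c = 51 − 24/2 = 39, R_n = min(1.2×39×20×450, 2.4×22×20×450) = 421.2 kN/bolt; interior L_c = 60 − 24 = 36, R_n = 388.8 kN/bolt. φR_n = 0.75 × (2×421.2 + 2×388.8) = 1215.0 kN.
Governing: min(1069.7, 1215.0) = 1069.7 kN → bolt shear.

1069.7 kN (bolt shear governs)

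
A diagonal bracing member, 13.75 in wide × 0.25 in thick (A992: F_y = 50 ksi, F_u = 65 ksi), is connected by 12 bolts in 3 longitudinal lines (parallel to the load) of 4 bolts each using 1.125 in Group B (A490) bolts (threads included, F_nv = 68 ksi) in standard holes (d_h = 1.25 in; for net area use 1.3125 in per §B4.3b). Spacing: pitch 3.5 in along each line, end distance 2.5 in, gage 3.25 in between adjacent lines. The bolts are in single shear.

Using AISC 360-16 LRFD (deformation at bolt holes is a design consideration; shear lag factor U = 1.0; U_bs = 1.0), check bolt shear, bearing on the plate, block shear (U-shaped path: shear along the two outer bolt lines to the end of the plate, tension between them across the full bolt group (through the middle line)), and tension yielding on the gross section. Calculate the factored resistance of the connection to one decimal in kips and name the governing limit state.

154.7 kips (gross-section yield governs)

Bolt shear: A_b = π(1.125)²/4 = 0.99402 in². φR_n = 0.75 × 68 × 0.99402 × 12 × 1 = 608.3 kips.
Bearing (0.25 in plate, F_u = 65 ksi): end bolts L_c = 2.5 − 1.25/2 = 1.875, R_n = min(1.2×1.875×0.25×65, 2.4×1.125×0.25×65) = 36.563 kips/bolt; interior L_c = 3.5 − 1.25 = 2.25, R_n = 43.875 kips/bolt. φR_n = 0.75 × (3×36.563 + 9×43.875) = 378.4 kips.
Block shear: shear path 2×[2.5+3×3.5] = 2×13 in, A_gv = 6.5, A_nv = 2×(13 − 3.5×1.3125)×0.25 = 4.2031 in²; tension across gage: (6.5 − 2×1.3125)×0.25 = 0.96875 in². R_n = min(0.6×65×4.2031, 0.6×50×6.5) + 1.0×65×0.96875 = min(163.92, 195) + 62.969 = 226.89 kips. φR_n = 0.75 × 226.89 = 170.2 kips.
Tension yield (gross): A_g = 13.75×0.25 = 3.4375 in². φR_n = 0.90 × 50 × 3.4375 = 154.7 kips.
Governing: min(608.3, 378.4, 170.2, 154.7) = 154.7 kips → gross-section yield.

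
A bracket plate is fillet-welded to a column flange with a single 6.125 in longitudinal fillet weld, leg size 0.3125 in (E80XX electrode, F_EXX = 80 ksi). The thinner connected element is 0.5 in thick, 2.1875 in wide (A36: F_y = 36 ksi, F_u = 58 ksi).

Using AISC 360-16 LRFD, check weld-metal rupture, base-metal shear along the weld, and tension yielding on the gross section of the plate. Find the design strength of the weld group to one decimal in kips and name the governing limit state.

35.4 kips (gross-section yield governs)

Weld metal: throat = 0.707×0.3125 = 0.22094 in, L = 6.125 in. φR_n = 0.75 × 0.6 × 80 × 0.22094 × 6.125 = 48.7 kips.
Base metal shear (0.5 in plate): yield φR_n = 1.0×0.6×36×0.5×6.125 = 66.2 kips; rupture φR_n = 0.75×0.6×58×0.5×6.125 = 79.9 kips; take 66.2 kips (yield).
Tension yield (gross): A_g = 2.1875×0.5 = 1.0938 in². φR_n = 0.90 × 36 × 1.0938 = 35.4 kips.
Governing: min(48.7, 66.2, 35.4) = 35.4 kips → gross-section yield.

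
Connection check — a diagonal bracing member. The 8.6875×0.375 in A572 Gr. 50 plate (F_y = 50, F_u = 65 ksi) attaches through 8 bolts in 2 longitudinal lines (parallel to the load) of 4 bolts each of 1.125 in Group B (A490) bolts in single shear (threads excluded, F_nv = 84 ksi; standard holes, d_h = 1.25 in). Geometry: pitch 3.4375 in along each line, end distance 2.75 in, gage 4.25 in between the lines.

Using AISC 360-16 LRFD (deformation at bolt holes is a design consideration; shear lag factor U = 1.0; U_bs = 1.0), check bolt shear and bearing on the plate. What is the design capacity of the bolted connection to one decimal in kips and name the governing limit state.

381.2 kips (bearing governs)

Bolt shear: A_b = π(1.125)²/4 = 0.99402 in². φR_n = 0.75 × 84 × 0.99402 × 8 × 1 = 501.0 kips.
Bearing (0.375 in plate, F_u = 65 ksi): end bolts L_c = 2.75 − 1.25/2 = 2.125, R_n = min(1.2×2.125×0.375×65, 2.4×1.125×0.375×65) = 62.156 kips/bolt; interior L_c = 3.4375 − 1.25 = 2.1875, R_n = 63.984 kips/bolt. φR_n = 0.75 × (2×62.156 + 6×63.984) = 381.2 kips.
Governing: min(501.0, 381.2) = 381.2 kips → bearing.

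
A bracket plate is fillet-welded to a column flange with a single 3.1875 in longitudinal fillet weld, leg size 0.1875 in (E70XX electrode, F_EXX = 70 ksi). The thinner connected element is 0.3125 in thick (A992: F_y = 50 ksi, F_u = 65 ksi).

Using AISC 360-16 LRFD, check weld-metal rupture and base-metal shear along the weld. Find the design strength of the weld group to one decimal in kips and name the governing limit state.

13.3 kips (weld metal governs)

Weld metal: throat = 0.707×0.1875 = 0.13256 in, L = 3.1875 in. φR_n = 0.75 × 0.6 × 70 × 0.13256 × 3.1875 = 13.3 kips.
Base metal shear (0.3125 in plate): yield φR_n = 1.0×0.6×50×0.3125×3.1875 = 29.9 kips; rupture φR_n = 0.75×0.6×65×0.3125×3.1875 = 29.1 kips; take 29.1 kips (rupture).
Governing: min(13.3, 29.1) = 13.3 kips → weld metal.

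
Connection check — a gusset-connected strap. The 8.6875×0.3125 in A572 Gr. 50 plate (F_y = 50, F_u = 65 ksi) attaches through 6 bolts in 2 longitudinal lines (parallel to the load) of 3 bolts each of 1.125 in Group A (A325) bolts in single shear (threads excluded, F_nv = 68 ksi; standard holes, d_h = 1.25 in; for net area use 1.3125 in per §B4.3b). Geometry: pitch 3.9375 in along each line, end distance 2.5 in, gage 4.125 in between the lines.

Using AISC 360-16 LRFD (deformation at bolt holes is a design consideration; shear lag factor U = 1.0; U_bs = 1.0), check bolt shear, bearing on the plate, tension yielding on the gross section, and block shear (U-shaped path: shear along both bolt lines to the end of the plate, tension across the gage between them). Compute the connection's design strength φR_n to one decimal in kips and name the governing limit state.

122.2 kips (gross-section yield governs)

Bolt shear: A_b = π(1.125)²/4 = 0.99402 in². φR_n = 0.75 × 68 × 0.99402 × 6 × 1 = 304.2 kips.
Bearing (0.3125 in plate, F_u = 65 ksi): end bolts L_c = 2.5 − 1.25/2 = 1.875, R_n = min(1.2×1.875×0.3125×65, 2.4×1.125×0.3125×65) = 45.703 kips/bolt; interior L_c = 3.9375 − 1.25 = 2.6875, R_n = 54.844 kips/bolt. φR_n = 0.75 × (2×45.703 + 4×54.844) = 233.1 kips.
Tension yield (gross): A_g = 8.6875×0.3125 = 2.7148 in². φR_n = 0.90 × 50 × 2.7148 = 122.2 kips.
Block shear: shear path 2×[2.5+2×3.9375] = 2×10.375 in, A_gv = 6.4844, A_nv = 2×(10.375 − 2.5×1.3125)×0.3125 = 4.4336 in²; tension across gage: (4.125 − 1×1.3125)×0.3125 = 0.87891 in². R_n = min(0.6×65×4.4336, 0.6×50×6.4844) + 1.0×65×0.87891 = min(172.91, 194.53) + 57.129 = 230.04 kips. φR_n = 0.75 × 230.04 = 172.5 kips.
Governing: min(304.2, 233.1, 122.2, 172.5) = 122.2 kips → gross-section yield.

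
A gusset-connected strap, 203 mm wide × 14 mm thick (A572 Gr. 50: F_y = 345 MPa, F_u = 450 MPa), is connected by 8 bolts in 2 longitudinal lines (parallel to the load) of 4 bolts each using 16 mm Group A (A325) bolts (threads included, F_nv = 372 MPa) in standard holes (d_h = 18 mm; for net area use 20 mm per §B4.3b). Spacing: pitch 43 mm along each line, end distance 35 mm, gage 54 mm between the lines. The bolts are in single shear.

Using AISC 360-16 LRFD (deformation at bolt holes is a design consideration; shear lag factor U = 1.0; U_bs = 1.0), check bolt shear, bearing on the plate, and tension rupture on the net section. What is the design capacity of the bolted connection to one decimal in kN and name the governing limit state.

Bolt shear: A_b = π(16)²/4 = 201.06 mm². φR_n = 0.75 × 372 × 201.06 × 8 × 1 = 448.8 kN.
Bearing (14 mm plate, F_u = 450 MPa): end bolts L_c = 35 − 18/2 = 26, R_n = min(1.2×26×14×450, 2.4×16×14×450) = 196.56 kN/bolt; interior L_c = 43 − 18 = 25, R_n = 189 kN/bolt. φR_n = 0.75 × (2×196.56 + 6×189) = 1145.3 kN.
Tension rupture (net): A_n = (203 − 2×20)×14 = 2282 mm² (U = 1.0, A_e = A_n). φR_n = 0.75 × 450 × 2282 = 770.2 kN.
Governing: min(448.8, 1145.3, 770.2) = 448.8 kN → bolt shear.

448.8 kN (bolt shear governs)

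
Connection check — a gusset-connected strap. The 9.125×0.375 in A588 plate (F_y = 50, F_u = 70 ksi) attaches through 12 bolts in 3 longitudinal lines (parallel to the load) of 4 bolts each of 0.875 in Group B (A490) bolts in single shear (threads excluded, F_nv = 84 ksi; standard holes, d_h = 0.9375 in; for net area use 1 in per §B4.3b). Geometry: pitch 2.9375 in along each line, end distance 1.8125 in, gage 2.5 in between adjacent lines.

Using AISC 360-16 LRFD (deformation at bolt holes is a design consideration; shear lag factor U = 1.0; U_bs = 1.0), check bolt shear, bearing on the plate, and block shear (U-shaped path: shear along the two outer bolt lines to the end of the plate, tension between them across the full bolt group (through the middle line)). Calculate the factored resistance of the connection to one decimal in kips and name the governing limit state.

227.4 kips (block shear governs)

Bolt shear: A_b = π(0.875)²/4 = 0.60132 in². φR_n = 0.75 × 84 × 0.60132 × 12 × 1 = 454.6 kips.
Bearing (0.375 in plate, F_u = 70 ksi): end bolts L_c = 1.8125 − 0.9375/2 = 1.34375, R_n = min(1.2×1.34375×0.375×70, 2.4×0.875×0.375×70) = 42.328 kips/bolt; interior L_c = 2.9375 − 0.9375 = 2, R_n = 55.125 kips/bolt. φR_n = 0.75 × (3×42.328 + 9×55.125) = 467.3 kips.
Block shear: shear path 2×[1.8125+3×2.9375] = 2×10.625 in, A_gv = 7.9688, A_nv = 2×(10.625 − 3.5×1)×0.375 = 5.3438 in²; tension across gage: (5 − 2×1)×0.375 = 1.125 in². R_n = min(0.6×70×5.3438, 0.6×50×7.9688) + 1.0×70×1.125 = min(224.44, 239.06) + 78.75 = 303.19 kips. φR_n = 0.75 × 303.19 = 227.4 kips.
Governing: min(454.6, 467.3, 227.4) = 227.4 kips → block shear.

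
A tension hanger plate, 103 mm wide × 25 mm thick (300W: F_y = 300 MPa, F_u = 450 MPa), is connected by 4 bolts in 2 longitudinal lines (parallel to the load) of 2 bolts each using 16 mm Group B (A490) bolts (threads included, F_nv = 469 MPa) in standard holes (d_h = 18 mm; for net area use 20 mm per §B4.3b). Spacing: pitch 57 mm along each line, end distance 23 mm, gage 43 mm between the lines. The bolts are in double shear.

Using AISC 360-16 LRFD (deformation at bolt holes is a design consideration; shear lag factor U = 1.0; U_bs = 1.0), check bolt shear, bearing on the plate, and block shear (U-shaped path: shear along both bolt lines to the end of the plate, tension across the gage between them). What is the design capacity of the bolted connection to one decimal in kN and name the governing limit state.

Bolt shear: A_b = π(16)²/4 = 201.06 mm². φR_n = 0.75 × 469 × 201.06 × 4 × 2 = 565.8 kN.
Bearing (25 mm plate, F_u = 450 MPa): end bolts L_c = 23 − 18/2 = 14, R_n = min(1.2×14×25×450, 2.4×16×25×450) = 189 kN/bolt; interior L_c = 57 − 18 = 39, R_n = 432 kN/bolt. φR_n = 0.75 × (2×189 + 2×432) = 931.5 kN.
Block shear: shear path 2×[23+1×57] = 2×80 mm, A_gv = 4000, A_nv = 2×(80 − 1.5×20)×25 = 2500 mm²; tension across gage: (43 − 1×20)×25 = 575 mm². R_n = min(0.6×450×2500, 0.6×300×4000) + 1.0×450×575 = min(675, 720) + 258.75 = 933.75 kN. φR_n = 0.75 × 933.75 = 700.3 kN.
Governing: min(565.8, 931.5, 700.3) = 565.8 kN → bolt shear.

565.8 kN (bolt shear governs)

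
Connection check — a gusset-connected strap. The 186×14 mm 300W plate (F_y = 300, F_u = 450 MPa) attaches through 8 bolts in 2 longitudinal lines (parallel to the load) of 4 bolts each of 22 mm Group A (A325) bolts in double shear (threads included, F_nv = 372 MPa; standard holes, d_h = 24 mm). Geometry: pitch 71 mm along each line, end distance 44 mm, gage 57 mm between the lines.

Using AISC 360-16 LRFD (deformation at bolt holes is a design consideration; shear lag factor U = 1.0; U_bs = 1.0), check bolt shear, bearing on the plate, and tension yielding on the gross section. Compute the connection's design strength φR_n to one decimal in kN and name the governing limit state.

Bolt shear: A_b = π(22)²/4 = 380.13 mm². φR_n = 0.75 × 372 × 380.13 × 8 × 2 = 1696.9 kN.
Bearing (14 mm plate, F_u = 450 MPa): end bolts L_c = 44 − 24/2 = 32, R_n = min(1.2×32×14×450, 2.4×22×14×450) = 241.92 kN/bolt; interior L_c = 71 − 24 = 47, R_n = 332.64 kN/bolt. φR_n = 0.75 × (2×241.92 + 6×332.64) = 1859.8 kN.
Tension yield (gross): A_g = 186×14 = 2604 mm². φR_n = 0.90 × 300 × 2604 = 703.1 kN.
Governing: min(1696.9, 1859.8, 703.1) = 703.1 kN → gross-section yield.

703.1 kN (gross-section yield governs)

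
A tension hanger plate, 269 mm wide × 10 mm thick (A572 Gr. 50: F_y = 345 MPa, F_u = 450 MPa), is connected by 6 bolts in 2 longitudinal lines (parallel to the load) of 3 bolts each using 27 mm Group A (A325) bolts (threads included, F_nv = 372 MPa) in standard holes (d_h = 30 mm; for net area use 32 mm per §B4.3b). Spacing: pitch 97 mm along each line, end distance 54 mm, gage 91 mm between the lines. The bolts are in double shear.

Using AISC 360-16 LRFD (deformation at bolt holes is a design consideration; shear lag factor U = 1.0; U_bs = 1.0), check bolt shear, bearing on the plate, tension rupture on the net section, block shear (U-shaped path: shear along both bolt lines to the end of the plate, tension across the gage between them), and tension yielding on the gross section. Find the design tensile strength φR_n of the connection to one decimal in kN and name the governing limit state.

691.9 kN (net-section rupture governs)

Bolt shear: A_b = π(27)²/4 = 572.56 mm². φR_n = 0.75 × 372 × 572.56 × 6 × 2 = 1916.9 kN.
Bearing (10 mm plate, F_u = 450 MPa): end bolts L_c = 54 − 30/2 = 39, R_n = min(1.2×39×10×450, 2.4×27×10×450) = 210.6 kN/bolt; interior L_c = 97 − 30 = 67, R_n = 291.6 kN/bolt. φR_n = 0.75 × (2×210.6 + 4×291.6) = 1190.7 kN.
Tension rupture (net): A_n = (269 − 2×32)×10 = 2050 mm² (U = 1.0, A_e = A_n). φR_n = 0.75 × 450 × 2050 = 691.9 kN.
Block shear: shear path 2×[54+2×97] = 2×248 mm, A_gv = 4960, A_nv = 2×(248 − 2.5×32)×10 = 3360 mm²; tension across gage: (91 − 1×32)×10 = 590 mm². R_n = min(0.6×450×3360, 0.6×345×4960) + 1.0×450×590 = min(907.2, 1026.7) + 265.5 = 1172.7 kN. φR_n = 0.75 × 1172.7 = 879.5 kN.
Tension yield (gross): A_g = 269×10 = 2690 mm². φR_n = 0.90 × 345 × 2690 = 835.2 kN.
Governing: min(1916.9, 1190.7, 691.9, 879.5, 835.2) = 691.9 kN → net-section rupture.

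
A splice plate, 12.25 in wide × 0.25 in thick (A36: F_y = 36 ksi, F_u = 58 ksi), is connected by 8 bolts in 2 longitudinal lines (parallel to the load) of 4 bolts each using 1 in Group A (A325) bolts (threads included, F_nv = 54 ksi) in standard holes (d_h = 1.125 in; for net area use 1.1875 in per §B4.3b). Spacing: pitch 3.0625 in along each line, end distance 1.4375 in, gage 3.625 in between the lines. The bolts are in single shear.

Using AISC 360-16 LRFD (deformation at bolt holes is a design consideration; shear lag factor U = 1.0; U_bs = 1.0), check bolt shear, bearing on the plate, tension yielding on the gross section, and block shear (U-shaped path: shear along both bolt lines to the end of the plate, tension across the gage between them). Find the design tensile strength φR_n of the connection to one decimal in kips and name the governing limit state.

Bolt shear: A_b = π(1)²/4 = 0.7854 in². φR_n = 0.75 × 54 × 0.7854 × 8 × 1 = 254.5 kips.
Bearing (0.25 in plate, F_u = 58 ksi): end bolts L_c = 1.4375 − 1.125/2 = 0.875, R_n = min(1.2×0.875×0.25×58, 2.4×1×0.25×58) = 15.225 kips/bolt; interior L_c = 3.0625 − 1.125 = 1.9375, R_n = 33.713 kips/bolt. φR_n = 0.75 × (2×15.225 + 6×33.713) = 174.5 kips.
Tension yield (gross): A_g = 12.25×0.25 = 3.0625 in². φR_n = 0.90 × 36 × 3.0625 = 99.2 kips.
Block shear: shear path 2×[1.4375+3×3.0625] = 2×10.625 in, A_gv = 5.3125, A_nv = 2×(10.625 − 3.5×1.1875)×0.25 = 3.2344 in²; tension across gage: (3.625 − 1×1.1875)×0.25 = 0.60938 in². R_n = min(0.6×58×3.2344, 0.6×36×5.3125) + 1.0×58×0.60938 = min(112.56, 114.75) + 35.344 = 147.9 kips. φR_n = 0.75 × 147.9 = 110.9 kips.
Governing: min(254.5, 174.5, 99.2, 110.9) = 99.2 kips → gross-section yield.

99.2 kips (gross-section yield governs)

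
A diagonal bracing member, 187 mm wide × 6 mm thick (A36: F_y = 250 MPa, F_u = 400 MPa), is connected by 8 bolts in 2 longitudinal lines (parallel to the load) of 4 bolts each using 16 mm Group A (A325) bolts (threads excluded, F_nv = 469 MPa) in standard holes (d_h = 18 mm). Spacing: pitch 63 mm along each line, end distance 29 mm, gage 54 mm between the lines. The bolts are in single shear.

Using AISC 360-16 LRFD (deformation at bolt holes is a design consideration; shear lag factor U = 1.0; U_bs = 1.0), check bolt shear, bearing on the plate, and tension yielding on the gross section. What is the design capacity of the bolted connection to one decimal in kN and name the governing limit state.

252.5 kN (gross-section yield governs)

Bolt shear: A_b = π(16)²/4 = 201.06 mm². φR_n = 0.75 × 469 × 201.06 × 8 × 1 = 565.8 kN.
Bearing (6 mm plate, F_u = 400 MPa): end bolts L_c = 29 − 18/2 = 20, R_n = min(1.2×20×6×400, 2.4×16×6×400) = 57.6 kN/bolt; interior L_c = 63 − 18 = 45, R_n = 92.16 kN/bolt. φR_n = 0.75 × (2×57.6 + 6×92.16) = 501.1 kN.
Tension yield (gross): A_g = 187×6 = 1122 mm². φR_n = 0.90 × 250 × 1122 = 252.5 kN.
Governing: min(565.8, 501.1, 252.5) = 252.5 kN → gross-section yield.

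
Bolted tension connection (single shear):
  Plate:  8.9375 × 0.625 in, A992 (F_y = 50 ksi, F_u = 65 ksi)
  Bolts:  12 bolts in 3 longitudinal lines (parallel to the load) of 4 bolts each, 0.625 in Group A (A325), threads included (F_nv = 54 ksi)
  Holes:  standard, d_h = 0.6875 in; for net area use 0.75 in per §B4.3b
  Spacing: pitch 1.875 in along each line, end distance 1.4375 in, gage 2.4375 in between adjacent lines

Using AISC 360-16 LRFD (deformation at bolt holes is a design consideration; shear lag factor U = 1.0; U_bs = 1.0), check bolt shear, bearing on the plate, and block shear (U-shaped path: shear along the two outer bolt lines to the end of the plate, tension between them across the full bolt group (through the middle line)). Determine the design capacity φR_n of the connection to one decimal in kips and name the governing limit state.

149.1 kips (bolt shear governs)

Bolt shear: A_b = π(0.625)²/4 = 0.3068 in². φR_n = 0.75 × 54 × 0.3068 × 12 × 1 = 149.1 kips.
Bearing (0.625 in plate, F_u = 65 ksi): end bolts L_c = 1.4375 − 0.6875/2 = 1.09375, R_n = min(1.2×1.09375×0.625×65, 2.4×0.625×0.625×65) = 53.32 kips/bolt; interior L_c = 1.875 − 0.6875 = 1.1875, R_n = 57.891 kips/bolt. φR_n = 0.75 × (3×53.32 + 9×57.891) = 510.7 kips.
Block shear: shear path 2×[1.4375+3×1.875] = 2×7.0625 in, A_gv = 8.8281, A_nv = 2×(7.0625 − 3.5×0.75)×0.625 = 5.5469 in²; tension across gage: (4.875 − 2×0.75)×0.625 = 2.1094 in². R_n = min(0.6×65×5.5469, 0.6×50×8.8281) + 1.0×65×2.1094 = min(216.33, 264.84) + 137.11 = 353.44 kips. φR_n = 0.75 × 353.44 = 265.1 kips.
Governing: min(149.1, 510.7, 265.1) = 149.1 kips → bolt shear.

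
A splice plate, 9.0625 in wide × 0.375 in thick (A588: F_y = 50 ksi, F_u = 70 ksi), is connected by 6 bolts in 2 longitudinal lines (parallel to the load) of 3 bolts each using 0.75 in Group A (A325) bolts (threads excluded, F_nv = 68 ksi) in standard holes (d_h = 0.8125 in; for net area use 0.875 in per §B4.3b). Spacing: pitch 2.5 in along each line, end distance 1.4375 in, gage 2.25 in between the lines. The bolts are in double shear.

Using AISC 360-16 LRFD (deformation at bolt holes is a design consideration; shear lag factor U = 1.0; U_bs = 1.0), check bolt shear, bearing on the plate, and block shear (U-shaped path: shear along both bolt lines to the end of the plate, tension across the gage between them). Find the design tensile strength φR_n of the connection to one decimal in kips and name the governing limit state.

127.5 kips (block shear governs)

Bolt shear: A_b = π(0.75)²/4 = 0.44179 in². φR_n = 0.75 × 68 × 0.44179 × 6 × 2 = 270.4 kips.
Bearing (0.375 in plate, F_u = 70 ksi): end bolts L_c = 1.4375 − 0.8125/2 = 1.03125, R_n = min(1.2×1.03125×0.375×70, 2.4×0.75×0.375×70) = 32.484 kips/bolt; interior L_c = 2.5 − 0.8125 = 1.6875, R_n = 47.25 kips/bolt. φR_n = 0.75 × (2×32.484 + 4×47.25) = 190.5 kips.
Block shear: shear path 2×[1.4375+2×2.5] = 2×6.4375 in, A_gv = 4.8281, A_nv = 2×(6.4375 − 2.5×0.875)×0.375 = 3.1875 in²; tension across gage: (2.25 − 1×0.875)×0.375 = 0.51563 in². R_n = min(0.6×70×3.1875, 0.6×50×4.8281) + 1.0×70×0.51563 = min(133.88, 144.84) + 36.094 = 169.97 kips. φR_n = 0.75 × 169.97 = 127.5 kips.
Governing: min(270.4, 190.5, 127.5) = 127.5 kips → block shear.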